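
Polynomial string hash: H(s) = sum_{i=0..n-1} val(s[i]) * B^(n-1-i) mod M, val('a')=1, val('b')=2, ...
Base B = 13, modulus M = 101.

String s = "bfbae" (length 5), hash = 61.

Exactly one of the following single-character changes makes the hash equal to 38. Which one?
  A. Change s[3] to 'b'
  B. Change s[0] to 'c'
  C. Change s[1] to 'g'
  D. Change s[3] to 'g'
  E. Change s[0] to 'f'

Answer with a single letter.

Option A: s[3]='a'->'b', delta=(2-1)*13^1 mod 101 = 13, hash=61+13 mod 101 = 74
Option B: s[0]='b'->'c', delta=(3-2)*13^4 mod 101 = 79, hash=61+79 mod 101 = 39
Option C: s[1]='f'->'g', delta=(7-6)*13^3 mod 101 = 76, hash=61+76 mod 101 = 36
Option D: s[3]='a'->'g', delta=(7-1)*13^1 mod 101 = 78, hash=61+78 mod 101 = 38 <-- target
Option E: s[0]='b'->'f', delta=(6-2)*13^4 mod 101 = 13, hash=61+13 mod 101 = 74

Answer: D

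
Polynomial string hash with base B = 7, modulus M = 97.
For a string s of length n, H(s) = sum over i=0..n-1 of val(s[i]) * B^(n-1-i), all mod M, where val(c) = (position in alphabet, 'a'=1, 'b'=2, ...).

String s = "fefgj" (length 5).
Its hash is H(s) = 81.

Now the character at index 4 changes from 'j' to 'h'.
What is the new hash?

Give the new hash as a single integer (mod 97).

Answer: 79

Derivation:
val('j') = 10, val('h') = 8
Position k = 4, exponent = n-1-k = 0
B^0 mod M = 7^0 mod 97 = 1
Delta = (8 - 10) * 1 mod 97 = 95
New hash = (81 + 95) mod 97 = 79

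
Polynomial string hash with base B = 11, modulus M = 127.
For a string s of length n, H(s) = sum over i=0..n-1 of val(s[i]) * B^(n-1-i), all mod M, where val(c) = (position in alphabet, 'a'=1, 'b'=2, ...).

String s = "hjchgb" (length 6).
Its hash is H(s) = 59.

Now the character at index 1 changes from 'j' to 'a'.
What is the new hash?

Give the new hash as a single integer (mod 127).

Answer: 116

Derivation:
val('j') = 10, val('a') = 1
Position k = 1, exponent = n-1-k = 4
B^4 mod M = 11^4 mod 127 = 36
Delta = (1 - 10) * 36 mod 127 = 57
New hash = (59 + 57) mod 127 = 116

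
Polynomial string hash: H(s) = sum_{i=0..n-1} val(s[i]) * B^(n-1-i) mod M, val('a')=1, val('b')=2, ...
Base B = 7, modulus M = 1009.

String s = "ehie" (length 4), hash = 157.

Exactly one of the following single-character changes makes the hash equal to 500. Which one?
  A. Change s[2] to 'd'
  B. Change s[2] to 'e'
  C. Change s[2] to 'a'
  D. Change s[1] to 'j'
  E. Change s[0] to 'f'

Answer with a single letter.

Answer: E

Derivation:
Option A: s[2]='i'->'d', delta=(4-9)*7^1 mod 1009 = 974, hash=157+974 mod 1009 = 122
Option B: s[2]='i'->'e', delta=(5-9)*7^1 mod 1009 = 981, hash=157+981 mod 1009 = 129
Option C: s[2]='i'->'a', delta=(1-9)*7^1 mod 1009 = 953, hash=157+953 mod 1009 = 101
Option D: s[1]='h'->'j', delta=(10-8)*7^2 mod 1009 = 98, hash=157+98 mod 1009 = 255
Option E: s[0]='e'->'f', delta=(6-5)*7^3 mod 1009 = 343, hash=157+343 mod 1009 = 500 <-- target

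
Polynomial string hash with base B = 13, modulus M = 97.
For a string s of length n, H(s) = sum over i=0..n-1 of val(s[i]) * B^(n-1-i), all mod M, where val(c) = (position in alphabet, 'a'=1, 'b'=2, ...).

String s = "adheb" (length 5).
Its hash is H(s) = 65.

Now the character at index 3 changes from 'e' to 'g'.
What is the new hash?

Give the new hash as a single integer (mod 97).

val('e') = 5, val('g') = 7
Position k = 3, exponent = n-1-k = 1
B^1 mod M = 13^1 mod 97 = 13
Delta = (7 - 5) * 13 mod 97 = 26
New hash = (65 + 26) mod 97 = 91

Answer: 91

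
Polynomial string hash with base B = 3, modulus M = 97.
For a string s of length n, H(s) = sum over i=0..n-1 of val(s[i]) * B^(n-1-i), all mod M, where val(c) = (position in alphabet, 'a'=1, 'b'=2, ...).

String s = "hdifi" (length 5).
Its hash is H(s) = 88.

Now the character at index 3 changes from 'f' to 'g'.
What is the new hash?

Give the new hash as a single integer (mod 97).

Answer: 91

Derivation:
val('f') = 6, val('g') = 7
Position k = 3, exponent = n-1-k = 1
B^1 mod M = 3^1 mod 97 = 3
Delta = (7 - 6) * 3 mod 97 = 3
New hash = (88 + 3) mod 97 = 91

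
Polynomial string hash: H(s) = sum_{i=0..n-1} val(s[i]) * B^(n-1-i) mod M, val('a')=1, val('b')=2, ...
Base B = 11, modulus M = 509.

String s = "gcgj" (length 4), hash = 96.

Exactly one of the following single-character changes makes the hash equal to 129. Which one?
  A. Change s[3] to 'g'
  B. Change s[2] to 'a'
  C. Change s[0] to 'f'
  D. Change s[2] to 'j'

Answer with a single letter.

Option A: s[3]='j'->'g', delta=(7-10)*11^0 mod 509 = 506, hash=96+506 mod 509 = 93
Option B: s[2]='g'->'a', delta=(1-7)*11^1 mod 509 = 443, hash=96+443 mod 509 = 30
Option C: s[0]='g'->'f', delta=(6-7)*11^3 mod 509 = 196, hash=96+196 mod 509 = 292
Option D: s[2]='g'->'j', delta=(10-7)*11^1 mod 509 = 33, hash=96+33 mod 509 = 129 <-- target

Answer: D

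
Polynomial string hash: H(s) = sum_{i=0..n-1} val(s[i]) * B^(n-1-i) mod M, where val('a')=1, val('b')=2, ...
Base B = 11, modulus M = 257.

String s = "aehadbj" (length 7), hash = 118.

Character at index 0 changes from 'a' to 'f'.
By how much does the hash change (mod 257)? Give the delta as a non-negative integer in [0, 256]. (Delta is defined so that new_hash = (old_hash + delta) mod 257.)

Delta formula: (val(new) - val(old)) * B^(n-1-k) mod M
  val('f') - val('a') = 6 - 1 = 5
  B^(n-1-k) = 11^6 mod 257 = 60
  Delta = 5 * 60 mod 257 = 43

Answer: 43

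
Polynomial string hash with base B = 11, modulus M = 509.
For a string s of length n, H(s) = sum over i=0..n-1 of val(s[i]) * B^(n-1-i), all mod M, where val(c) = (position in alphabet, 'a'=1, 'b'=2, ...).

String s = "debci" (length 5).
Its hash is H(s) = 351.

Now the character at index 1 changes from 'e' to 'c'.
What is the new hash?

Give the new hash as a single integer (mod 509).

Answer: 234

Derivation:
val('e') = 5, val('c') = 3
Position k = 1, exponent = n-1-k = 3
B^3 mod M = 11^3 mod 509 = 313
Delta = (3 - 5) * 313 mod 509 = 392
New hash = (351 + 392) mod 509 = 234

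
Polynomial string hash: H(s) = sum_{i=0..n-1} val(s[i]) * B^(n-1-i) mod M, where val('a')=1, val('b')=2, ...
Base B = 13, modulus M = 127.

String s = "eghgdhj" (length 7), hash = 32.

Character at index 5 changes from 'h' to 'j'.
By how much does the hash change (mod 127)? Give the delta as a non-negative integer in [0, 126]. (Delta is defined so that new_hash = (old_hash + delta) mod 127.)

Answer: 26

Derivation:
Delta formula: (val(new) - val(old)) * B^(n-1-k) mod M
  val('j') - val('h') = 10 - 8 = 2
  B^(n-1-k) = 13^1 mod 127 = 13
  Delta = 2 * 13 mod 127 = 26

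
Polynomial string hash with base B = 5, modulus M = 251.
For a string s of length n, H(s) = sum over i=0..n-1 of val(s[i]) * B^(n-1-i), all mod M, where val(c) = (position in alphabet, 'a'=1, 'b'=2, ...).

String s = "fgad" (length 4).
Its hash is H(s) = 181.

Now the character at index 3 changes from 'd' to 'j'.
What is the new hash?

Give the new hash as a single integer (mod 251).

val('d') = 4, val('j') = 10
Position k = 3, exponent = n-1-k = 0
B^0 mod M = 5^0 mod 251 = 1
Delta = (10 - 4) * 1 mod 251 = 6
New hash = (181 + 6) mod 251 = 187

Answer: 187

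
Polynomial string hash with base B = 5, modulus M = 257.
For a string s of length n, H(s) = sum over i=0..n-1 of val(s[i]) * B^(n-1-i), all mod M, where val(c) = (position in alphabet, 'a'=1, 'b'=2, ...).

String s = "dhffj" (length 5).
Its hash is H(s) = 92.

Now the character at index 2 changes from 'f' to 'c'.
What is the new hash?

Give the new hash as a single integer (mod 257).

val('f') = 6, val('c') = 3
Position k = 2, exponent = n-1-k = 2
B^2 mod M = 5^2 mod 257 = 25
Delta = (3 - 6) * 25 mod 257 = 182
New hash = (92 + 182) mod 257 = 17

Answer: 17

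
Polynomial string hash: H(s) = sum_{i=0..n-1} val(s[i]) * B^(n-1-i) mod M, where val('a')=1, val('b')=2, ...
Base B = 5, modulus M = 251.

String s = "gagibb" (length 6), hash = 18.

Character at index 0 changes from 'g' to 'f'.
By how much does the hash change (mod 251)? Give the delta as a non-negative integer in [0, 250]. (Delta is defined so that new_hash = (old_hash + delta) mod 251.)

Delta formula: (val(new) - val(old)) * B^(n-1-k) mod M
  val('f') - val('g') = 6 - 7 = -1
  B^(n-1-k) = 5^5 mod 251 = 113
  Delta = -1 * 113 mod 251 = 138

Answer: 138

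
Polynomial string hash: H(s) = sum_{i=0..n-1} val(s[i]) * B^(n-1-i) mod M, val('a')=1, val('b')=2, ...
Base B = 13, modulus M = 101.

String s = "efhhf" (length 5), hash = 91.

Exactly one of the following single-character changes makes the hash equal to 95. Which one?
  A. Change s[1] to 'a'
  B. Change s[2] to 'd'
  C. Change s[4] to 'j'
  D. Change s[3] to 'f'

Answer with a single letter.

Option A: s[1]='f'->'a', delta=(1-6)*13^3 mod 101 = 24, hash=91+24 mod 101 = 14
Option B: s[2]='h'->'d', delta=(4-8)*13^2 mod 101 = 31, hash=91+31 mod 101 = 21
Option C: s[4]='f'->'j', delta=(10-6)*13^0 mod 101 = 4, hash=91+4 mod 101 = 95 <-- target
Option D: s[3]='h'->'f', delta=(6-8)*13^1 mod 101 = 75, hash=91+75 mod 101 = 65

Answer: C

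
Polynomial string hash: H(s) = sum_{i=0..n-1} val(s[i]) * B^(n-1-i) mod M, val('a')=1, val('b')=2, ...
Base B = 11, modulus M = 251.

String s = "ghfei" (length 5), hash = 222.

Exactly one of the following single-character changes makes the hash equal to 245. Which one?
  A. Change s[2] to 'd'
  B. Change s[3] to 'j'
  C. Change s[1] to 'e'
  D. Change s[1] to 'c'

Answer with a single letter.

Option A: s[2]='f'->'d', delta=(4-6)*11^2 mod 251 = 9, hash=222+9 mod 251 = 231
Option B: s[3]='e'->'j', delta=(10-5)*11^1 mod 251 = 55, hash=222+55 mod 251 = 26
Option C: s[1]='h'->'e', delta=(5-8)*11^3 mod 251 = 23, hash=222+23 mod 251 = 245 <-- target
Option D: s[1]='h'->'c', delta=(3-8)*11^3 mod 251 = 122, hash=222+122 mod 251 = 93

Answer: C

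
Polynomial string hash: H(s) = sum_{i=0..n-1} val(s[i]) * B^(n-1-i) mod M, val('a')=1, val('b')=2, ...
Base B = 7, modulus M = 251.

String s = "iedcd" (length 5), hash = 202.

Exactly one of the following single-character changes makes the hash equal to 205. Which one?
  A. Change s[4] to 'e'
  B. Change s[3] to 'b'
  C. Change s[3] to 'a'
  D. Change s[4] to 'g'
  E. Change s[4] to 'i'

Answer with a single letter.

Answer: D

Derivation:
Option A: s[4]='d'->'e', delta=(5-4)*7^0 mod 251 = 1, hash=202+1 mod 251 = 203
Option B: s[3]='c'->'b', delta=(2-3)*7^1 mod 251 = 244, hash=202+244 mod 251 = 195
Option C: s[3]='c'->'a', delta=(1-3)*7^1 mod 251 = 237, hash=202+237 mod 251 = 188
Option D: s[4]='d'->'g', delta=(7-4)*7^0 mod 251 = 3, hash=202+3 mod 251 = 205 <-- target
Option E: s[4]='d'->'i', delta=(9-4)*7^0 mod 251 = 5, hash=202+5 mod 251 = 207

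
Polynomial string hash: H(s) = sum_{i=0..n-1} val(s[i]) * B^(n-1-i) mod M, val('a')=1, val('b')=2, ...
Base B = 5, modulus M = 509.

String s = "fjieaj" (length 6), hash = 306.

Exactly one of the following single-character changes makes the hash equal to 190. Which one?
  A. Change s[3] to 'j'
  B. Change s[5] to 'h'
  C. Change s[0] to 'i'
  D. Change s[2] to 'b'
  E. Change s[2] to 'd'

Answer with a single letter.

Answer: E

Derivation:
Option A: s[3]='e'->'j', delta=(10-5)*5^2 mod 509 = 125, hash=306+125 mod 509 = 431
Option B: s[5]='j'->'h', delta=(8-10)*5^0 mod 509 = 507, hash=306+507 mod 509 = 304
Option C: s[0]='f'->'i', delta=(9-6)*5^5 mod 509 = 213, hash=306+213 mod 509 = 10
Option D: s[2]='i'->'b', delta=(2-9)*5^3 mod 509 = 143, hash=306+143 mod 509 = 449
Option E: s[2]='i'->'d', delta=(4-9)*5^3 mod 509 = 393, hash=306+393 mod 509 = 190 <-- target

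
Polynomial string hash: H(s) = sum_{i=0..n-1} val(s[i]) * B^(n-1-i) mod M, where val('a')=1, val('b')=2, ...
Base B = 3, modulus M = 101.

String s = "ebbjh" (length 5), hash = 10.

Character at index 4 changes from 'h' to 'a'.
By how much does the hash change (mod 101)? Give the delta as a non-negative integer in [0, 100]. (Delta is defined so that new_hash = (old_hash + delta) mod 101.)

Answer: 94

Derivation:
Delta formula: (val(new) - val(old)) * B^(n-1-k) mod M
  val('a') - val('h') = 1 - 8 = -7
  B^(n-1-k) = 3^0 mod 101 = 1
  Delta = -7 * 1 mod 101 = 94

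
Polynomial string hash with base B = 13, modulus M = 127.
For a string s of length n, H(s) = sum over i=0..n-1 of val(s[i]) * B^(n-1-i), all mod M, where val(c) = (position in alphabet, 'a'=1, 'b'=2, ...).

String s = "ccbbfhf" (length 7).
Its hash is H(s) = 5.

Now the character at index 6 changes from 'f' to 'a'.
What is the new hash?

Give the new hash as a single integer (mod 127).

Answer: 0

Derivation:
val('f') = 6, val('a') = 1
Position k = 6, exponent = n-1-k = 0
B^0 mod M = 13^0 mod 127 = 1
Delta = (1 - 6) * 1 mod 127 = 122
New hash = (5 + 122) mod 127 = 0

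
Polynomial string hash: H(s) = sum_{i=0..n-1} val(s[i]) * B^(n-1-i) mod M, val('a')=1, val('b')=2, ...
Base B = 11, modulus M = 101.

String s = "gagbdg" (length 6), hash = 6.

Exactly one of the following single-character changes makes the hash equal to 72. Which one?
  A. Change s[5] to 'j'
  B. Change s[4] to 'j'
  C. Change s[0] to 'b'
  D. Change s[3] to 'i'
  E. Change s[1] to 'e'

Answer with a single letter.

Option A: s[5]='g'->'j', delta=(10-7)*11^0 mod 101 = 3, hash=6+3 mod 101 = 9
Option B: s[4]='d'->'j', delta=(10-4)*11^1 mod 101 = 66, hash=6+66 mod 101 = 72 <-- target
Option C: s[0]='g'->'b', delta=(2-7)*11^5 mod 101 = 18, hash=6+18 mod 101 = 24
Option D: s[3]='b'->'i', delta=(9-2)*11^2 mod 101 = 39, hash=6+39 mod 101 = 45
Option E: s[1]='a'->'e', delta=(5-1)*11^4 mod 101 = 85, hash=6+85 mod 101 = 91

Answer: B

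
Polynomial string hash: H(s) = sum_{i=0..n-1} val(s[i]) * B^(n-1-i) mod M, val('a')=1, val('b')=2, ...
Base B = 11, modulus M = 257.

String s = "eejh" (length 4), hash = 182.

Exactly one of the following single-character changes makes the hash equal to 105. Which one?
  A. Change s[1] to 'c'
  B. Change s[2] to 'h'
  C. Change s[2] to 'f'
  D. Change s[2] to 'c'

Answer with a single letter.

Answer: D

Derivation:
Option A: s[1]='e'->'c', delta=(3-5)*11^2 mod 257 = 15, hash=182+15 mod 257 = 197
Option B: s[2]='j'->'h', delta=(8-10)*11^1 mod 257 = 235, hash=182+235 mod 257 = 160
Option C: s[2]='j'->'f', delta=(6-10)*11^1 mod 257 = 213, hash=182+213 mod 257 = 138
Option D: s[2]='j'->'c', delta=(3-10)*11^1 mod 257 = 180, hash=182+180 mod 257 = 105 <-- target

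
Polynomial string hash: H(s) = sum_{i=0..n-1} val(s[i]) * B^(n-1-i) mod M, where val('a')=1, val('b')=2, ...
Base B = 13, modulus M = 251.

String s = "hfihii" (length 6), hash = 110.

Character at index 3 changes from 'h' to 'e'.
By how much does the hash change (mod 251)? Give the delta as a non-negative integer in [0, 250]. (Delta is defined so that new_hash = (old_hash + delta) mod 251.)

Delta formula: (val(new) - val(old)) * B^(n-1-k) mod M
  val('e') - val('h') = 5 - 8 = -3
  B^(n-1-k) = 13^2 mod 251 = 169
  Delta = -3 * 169 mod 251 = 246

Answer: 246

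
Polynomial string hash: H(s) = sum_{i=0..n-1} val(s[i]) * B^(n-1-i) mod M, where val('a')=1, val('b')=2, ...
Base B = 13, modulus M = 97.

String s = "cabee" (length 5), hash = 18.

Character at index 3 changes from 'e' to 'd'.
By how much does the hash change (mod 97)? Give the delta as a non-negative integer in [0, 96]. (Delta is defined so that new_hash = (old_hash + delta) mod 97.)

Delta formula: (val(new) - val(old)) * B^(n-1-k) mod M
  val('d') - val('e') = 4 - 5 = -1
  B^(n-1-k) = 13^1 mod 97 = 13
  Delta = -1 * 13 mod 97 = 84

Answer: 84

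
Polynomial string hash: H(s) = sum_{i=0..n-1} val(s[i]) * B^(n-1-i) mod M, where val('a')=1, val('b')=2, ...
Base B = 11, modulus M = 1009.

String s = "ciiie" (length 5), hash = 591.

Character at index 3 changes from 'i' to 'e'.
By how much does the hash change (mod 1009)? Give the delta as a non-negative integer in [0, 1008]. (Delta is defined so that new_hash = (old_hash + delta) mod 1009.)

Answer: 965

Derivation:
Delta formula: (val(new) - val(old)) * B^(n-1-k) mod M
  val('e') - val('i') = 5 - 9 = -4
  B^(n-1-k) = 11^1 mod 1009 = 11
  Delta = -4 * 11 mod 1009 = 965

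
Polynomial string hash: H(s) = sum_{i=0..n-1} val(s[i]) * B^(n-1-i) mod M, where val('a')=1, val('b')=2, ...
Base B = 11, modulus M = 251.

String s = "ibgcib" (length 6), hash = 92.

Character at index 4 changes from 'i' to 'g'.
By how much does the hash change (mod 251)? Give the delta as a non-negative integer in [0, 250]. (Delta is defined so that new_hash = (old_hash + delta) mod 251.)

Answer: 229

Derivation:
Delta formula: (val(new) - val(old)) * B^(n-1-k) mod M
  val('g') - val('i') = 7 - 9 = -2
  B^(n-1-k) = 11^1 mod 251 = 11
  Delta = -2 * 11 mod 251 = 229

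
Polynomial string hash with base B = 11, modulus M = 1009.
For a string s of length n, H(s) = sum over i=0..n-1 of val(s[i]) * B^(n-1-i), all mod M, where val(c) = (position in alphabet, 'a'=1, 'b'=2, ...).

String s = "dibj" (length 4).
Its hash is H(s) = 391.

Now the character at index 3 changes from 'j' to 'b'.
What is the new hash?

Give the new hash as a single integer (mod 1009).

Answer: 383

Derivation:
val('j') = 10, val('b') = 2
Position k = 3, exponent = n-1-k = 0
B^0 mod M = 11^0 mod 1009 = 1
Delta = (2 - 10) * 1 mod 1009 = 1001
New hash = (391 + 1001) mod 1009 = 383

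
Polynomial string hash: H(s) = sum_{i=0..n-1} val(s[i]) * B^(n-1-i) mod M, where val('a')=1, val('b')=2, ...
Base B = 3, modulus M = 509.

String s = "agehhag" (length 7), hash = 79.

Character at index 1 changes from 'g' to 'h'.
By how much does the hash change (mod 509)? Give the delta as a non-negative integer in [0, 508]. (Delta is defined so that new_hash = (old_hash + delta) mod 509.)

Answer: 243

Derivation:
Delta formula: (val(new) - val(old)) * B^(n-1-k) mod M
  val('h') - val('g') = 8 - 7 = 1
  B^(n-1-k) = 3^5 mod 509 = 243
  Delta = 1 * 243 mod 509 = 243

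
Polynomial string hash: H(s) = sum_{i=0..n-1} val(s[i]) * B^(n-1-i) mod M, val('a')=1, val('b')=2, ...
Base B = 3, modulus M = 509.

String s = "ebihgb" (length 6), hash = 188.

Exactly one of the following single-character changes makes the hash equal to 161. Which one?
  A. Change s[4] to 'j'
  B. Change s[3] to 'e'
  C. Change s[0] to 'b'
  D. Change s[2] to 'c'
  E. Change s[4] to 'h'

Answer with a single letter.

Answer: B

Derivation:
Option A: s[4]='g'->'j', delta=(10-7)*3^1 mod 509 = 9, hash=188+9 mod 509 = 197
Option B: s[3]='h'->'e', delta=(5-8)*3^2 mod 509 = 482, hash=188+482 mod 509 = 161 <-- target
Option C: s[0]='e'->'b', delta=(2-5)*3^5 mod 509 = 289, hash=188+289 mod 509 = 477
Option D: s[2]='i'->'c', delta=(3-9)*3^3 mod 509 = 347, hash=188+347 mod 509 = 26
Option E: s[4]='g'->'h', delta=(8-7)*3^1 mod 509 = 3, hash=188+3 mod 509 = 191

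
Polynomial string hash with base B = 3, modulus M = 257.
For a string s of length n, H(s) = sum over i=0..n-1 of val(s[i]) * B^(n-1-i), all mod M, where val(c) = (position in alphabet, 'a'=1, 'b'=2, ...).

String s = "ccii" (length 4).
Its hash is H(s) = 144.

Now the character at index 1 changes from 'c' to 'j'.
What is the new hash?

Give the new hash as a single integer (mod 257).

Answer: 207

Derivation:
val('c') = 3, val('j') = 10
Position k = 1, exponent = n-1-k = 2
B^2 mod M = 3^2 mod 257 = 9
Delta = (10 - 3) * 9 mod 257 = 63
New hash = (144 + 63) mod 257 = 207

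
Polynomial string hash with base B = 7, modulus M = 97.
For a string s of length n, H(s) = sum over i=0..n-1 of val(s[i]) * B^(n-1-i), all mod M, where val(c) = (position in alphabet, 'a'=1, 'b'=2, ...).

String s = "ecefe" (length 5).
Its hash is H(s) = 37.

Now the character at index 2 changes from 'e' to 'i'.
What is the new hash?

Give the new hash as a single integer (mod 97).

Answer: 39

Derivation:
val('e') = 5, val('i') = 9
Position k = 2, exponent = n-1-k = 2
B^2 mod M = 7^2 mod 97 = 49
Delta = (9 - 5) * 49 mod 97 = 2
New hash = (37 + 2) mod 97 = 39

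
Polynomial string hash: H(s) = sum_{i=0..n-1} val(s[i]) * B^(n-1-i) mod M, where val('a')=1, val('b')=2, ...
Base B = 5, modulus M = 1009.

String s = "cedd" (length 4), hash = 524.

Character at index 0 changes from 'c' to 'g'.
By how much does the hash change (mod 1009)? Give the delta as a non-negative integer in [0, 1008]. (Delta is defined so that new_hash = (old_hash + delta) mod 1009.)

Answer: 500

Derivation:
Delta formula: (val(new) - val(old)) * B^(n-1-k) mod M
  val('g') - val('c') = 7 - 3 = 4
  B^(n-1-k) = 5^3 mod 1009 = 125
  Delta = 4 * 125 mod 1009 = 500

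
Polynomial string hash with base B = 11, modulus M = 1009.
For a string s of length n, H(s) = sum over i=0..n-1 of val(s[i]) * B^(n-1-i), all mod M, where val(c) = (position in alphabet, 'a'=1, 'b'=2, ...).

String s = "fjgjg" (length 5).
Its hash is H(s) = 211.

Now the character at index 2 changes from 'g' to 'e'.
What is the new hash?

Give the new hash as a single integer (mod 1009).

Answer: 978

Derivation:
val('g') = 7, val('e') = 5
Position k = 2, exponent = n-1-k = 2
B^2 mod M = 11^2 mod 1009 = 121
Delta = (5 - 7) * 121 mod 1009 = 767
New hash = (211 + 767) mod 1009 = 978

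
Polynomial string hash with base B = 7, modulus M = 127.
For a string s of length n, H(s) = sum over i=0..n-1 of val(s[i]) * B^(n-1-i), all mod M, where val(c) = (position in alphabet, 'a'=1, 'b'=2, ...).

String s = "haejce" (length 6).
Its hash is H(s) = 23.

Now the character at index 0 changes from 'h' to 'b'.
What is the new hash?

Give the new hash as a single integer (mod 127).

Answer: 19

Derivation:
val('h') = 8, val('b') = 2
Position k = 0, exponent = n-1-k = 5
B^5 mod M = 7^5 mod 127 = 43
Delta = (2 - 8) * 43 mod 127 = 123
New hash = (23 + 123) mod 127 = 19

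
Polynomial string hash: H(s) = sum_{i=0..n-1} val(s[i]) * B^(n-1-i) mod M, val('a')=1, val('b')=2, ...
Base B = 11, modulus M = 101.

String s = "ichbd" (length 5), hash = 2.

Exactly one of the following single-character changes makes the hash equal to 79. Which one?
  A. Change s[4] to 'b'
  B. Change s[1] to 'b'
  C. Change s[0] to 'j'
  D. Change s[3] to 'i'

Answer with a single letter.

Answer: D

Derivation:
Option A: s[4]='d'->'b', delta=(2-4)*11^0 mod 101 = 99, hash=2+99 mod 101 = 0
Option B: s[1]='c'->'b', delta=(2-3)*11^3 mod 101 = 83, hash=2+83 mod 101 = 85
Option C: s[0]='i'->'j', delta=(10-9)*11^4 mod 101 = 97, hash=2+97 mod 101 = 99
Option D: s[3]='b'->'i', delta=(9-2)*11^1 mod 101 = 77, hash=2+77 mod 101 = 79 <-- target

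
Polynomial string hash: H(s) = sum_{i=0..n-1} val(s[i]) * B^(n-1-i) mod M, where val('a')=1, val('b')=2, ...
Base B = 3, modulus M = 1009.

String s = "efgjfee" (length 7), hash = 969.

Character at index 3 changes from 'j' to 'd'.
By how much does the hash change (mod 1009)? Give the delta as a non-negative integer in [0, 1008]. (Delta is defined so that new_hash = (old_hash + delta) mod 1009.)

Answer: 847

Derivation:
Delta formula: (val(new) - val(old)) * B^(n-1-k) mod M
  val('d') - val('j') = 4 - 10 = -6
  B^(n-1-k) = 3^3 mod 1009 = 27
  Delta = -6 * 27 mod 1009 = 847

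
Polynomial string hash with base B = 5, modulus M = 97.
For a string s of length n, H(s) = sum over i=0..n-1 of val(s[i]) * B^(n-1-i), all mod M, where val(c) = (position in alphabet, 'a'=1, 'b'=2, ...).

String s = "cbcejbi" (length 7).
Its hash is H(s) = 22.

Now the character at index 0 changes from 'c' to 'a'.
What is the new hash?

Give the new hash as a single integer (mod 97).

val('c') = 3, val('a') = 1
Position k = 0, exponent = n-1-k = 6
B^6 mod M = 5^6 mod 97 = 8
Delta = (1 - 3) * 8 mod 97 = 81
New hash = (22 + 81) mod 97 = 6

Answer: 6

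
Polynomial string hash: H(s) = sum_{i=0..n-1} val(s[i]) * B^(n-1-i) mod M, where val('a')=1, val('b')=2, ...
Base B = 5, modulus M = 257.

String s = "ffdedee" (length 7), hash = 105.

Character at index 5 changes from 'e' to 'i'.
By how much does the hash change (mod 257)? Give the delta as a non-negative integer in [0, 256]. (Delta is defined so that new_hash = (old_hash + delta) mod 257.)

Delta formula: (val(new) - val(old)) * B^(n-1-k) mod M
  val('i') - val('e') = 9 - 5 = 4
  B^(n-1-k) = 5^1 mod 257 = 5
  Delta = 4 * 5 mod 257 = 20

Answer: 20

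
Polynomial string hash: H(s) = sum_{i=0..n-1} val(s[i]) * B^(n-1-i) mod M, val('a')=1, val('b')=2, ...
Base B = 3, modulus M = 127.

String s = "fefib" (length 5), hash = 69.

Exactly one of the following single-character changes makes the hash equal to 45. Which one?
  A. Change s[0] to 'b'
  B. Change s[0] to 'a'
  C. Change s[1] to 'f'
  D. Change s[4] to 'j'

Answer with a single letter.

Answer: B

Derivation:
Option A: s[0]='f'->'b', delta=(2-6)*3^4 mod 127 = 57, hash=69+57 mod 127 = 126
Option B: s[0]='f'->'a', delta=(1-6)*3^4 mod 127 = 103, hash=69+103 mod 127 = 45 <-- target
Option C: s[1]='e'->'f', delta=(6-5)*3^3 mod 127 = 27, hash=69+27 mod 127 = 96
Option D: s[4]='b'->'j', delta=(10-2)*3^0 mod 127 = 8, hash=69+8 mod 127 = 77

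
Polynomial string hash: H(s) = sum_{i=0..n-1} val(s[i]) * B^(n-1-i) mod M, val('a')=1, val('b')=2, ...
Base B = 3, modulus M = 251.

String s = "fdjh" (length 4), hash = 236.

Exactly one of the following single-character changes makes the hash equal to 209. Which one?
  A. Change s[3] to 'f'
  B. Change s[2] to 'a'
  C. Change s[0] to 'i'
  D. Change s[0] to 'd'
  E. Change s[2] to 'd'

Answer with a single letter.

Option A: s[3]='h'->'f', delta=(6-8)*3^0 mod 251 = 249, hash=236+249 mod 251 = 234
Option B: s[2]='j'->'a', delta=(1-10)*3^1 mod 251 = 224, hash=236+224 mod 251 = 209 <-- target
Option C: s[0]='f'->'i', delta=(9-6)*3^3 mod 251 = 81, hash=236+81 mod 251 = 66
Option D: s[0]='f'->'d', delta=(4-6)*3^3 mod 251 = 197, hash=236+197 mod 251 = 182
Option E: s[2]='j'->'d', delta=(4-10)*3^1 mod 251 = 233, hash=236+233 mod 251 = 218

Answer: B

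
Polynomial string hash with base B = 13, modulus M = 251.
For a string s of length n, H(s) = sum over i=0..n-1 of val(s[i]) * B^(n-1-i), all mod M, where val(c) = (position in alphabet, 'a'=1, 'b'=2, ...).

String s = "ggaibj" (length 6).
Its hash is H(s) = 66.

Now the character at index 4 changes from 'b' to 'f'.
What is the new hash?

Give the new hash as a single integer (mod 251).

Answer: 118

Derivation:
val('b') = 2, val('f') = 6
Position k = 4, exponent = n-1-k = 1
B^1 mod M = 13^1 mod 251 = 13
Delta = (6 - 2) * 13 mod 251 = 52
New hash = (66 + 52) mod 251 = 118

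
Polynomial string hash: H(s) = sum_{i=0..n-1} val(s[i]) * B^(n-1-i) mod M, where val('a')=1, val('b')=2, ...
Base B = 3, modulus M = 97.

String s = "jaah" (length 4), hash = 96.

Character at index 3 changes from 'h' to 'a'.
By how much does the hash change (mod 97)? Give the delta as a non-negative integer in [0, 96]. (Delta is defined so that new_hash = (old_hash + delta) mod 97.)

Answer: 90

Derivation:
Delta formula: (val(new) - val(old)) * B^(n-1-k) mod M
  val('a') - val('h') = 1 - 8 = -7
  B^(n-1-k) = 3^0 mod 97 = 1
  Delta = -7 * 1 mod 97 = 90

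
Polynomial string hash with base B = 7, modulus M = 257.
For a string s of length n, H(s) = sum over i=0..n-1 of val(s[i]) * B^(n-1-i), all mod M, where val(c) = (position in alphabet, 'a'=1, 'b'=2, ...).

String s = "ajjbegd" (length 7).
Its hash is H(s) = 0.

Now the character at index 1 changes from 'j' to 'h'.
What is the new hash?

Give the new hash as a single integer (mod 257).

val('j') = 10, val('h') = 8
Position k = 1, exponent = n-1-k = 5
B^5 mod M = 7^5 mod 257 = 102
Delta = (8 - 10) * 102 mod 257 = 53
New hash = (0 + 53) mod 257 = 53

Answer: 53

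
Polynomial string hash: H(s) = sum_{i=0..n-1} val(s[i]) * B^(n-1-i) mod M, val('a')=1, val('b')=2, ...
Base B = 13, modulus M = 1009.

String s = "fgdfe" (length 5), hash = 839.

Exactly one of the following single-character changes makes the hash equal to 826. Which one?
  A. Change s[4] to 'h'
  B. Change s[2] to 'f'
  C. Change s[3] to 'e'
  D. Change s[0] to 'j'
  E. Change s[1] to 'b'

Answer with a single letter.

Answer: C

Derivation:
Option A: s[4]='e'->'h', delta=(8-5)*13^0 mod 1009 = 3, hash=839+3 mod 1009 = 842
Option B: s[2]='d'->'f', delta=(6-4)*13^2 mod 1009 = 338, hash=839+338 mod 1009 = 168
Option C: s[3]='f'->'e', delta=(5-6)*13^1 mod 1009 = 996, hash=839+996 mod 1009 = 826 <-- target
Option D: s[0]='f'->'j', delta=(10-6)*13^4 mod 1009 = 227, hash=839+227 mod 1009 = 57
Option E: s[1]='g'->'b', delta=(2-7)*13^3 mod 1009 = 114, hash=839+114 mod 1009 = 953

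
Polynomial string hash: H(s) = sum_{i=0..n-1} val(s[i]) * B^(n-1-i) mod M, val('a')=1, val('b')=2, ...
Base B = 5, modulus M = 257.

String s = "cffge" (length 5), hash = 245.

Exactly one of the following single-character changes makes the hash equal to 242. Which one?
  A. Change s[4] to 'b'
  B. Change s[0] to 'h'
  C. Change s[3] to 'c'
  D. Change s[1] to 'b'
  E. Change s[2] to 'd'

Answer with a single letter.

Answer: A

Derivation:
Option A: s[4]='e'->'b', delta=(2-5)*5^0 mod 257 = 254, hash=245+254 mod 257 = 242 <-- target
Option B: s[0]='c'->'h', delta=(8-3)*5^4 mod 257 = 41, hash=245+41 mod 257 = 29
Option C: s[3]='g'->'c', delta=(3-7)*5^1 mod 257 = 237, hash=245+237 mod 257 = 225
Option D: s[1]='f'->'b', delta=(2-6)*5^3 mod 257 = 14, hash=245+14 mod 257 = 2
Option E: s[2]='f'->'d', delta=(4-6)*5^2 mod 257 = 207, hash=245+207 mod 257 = 195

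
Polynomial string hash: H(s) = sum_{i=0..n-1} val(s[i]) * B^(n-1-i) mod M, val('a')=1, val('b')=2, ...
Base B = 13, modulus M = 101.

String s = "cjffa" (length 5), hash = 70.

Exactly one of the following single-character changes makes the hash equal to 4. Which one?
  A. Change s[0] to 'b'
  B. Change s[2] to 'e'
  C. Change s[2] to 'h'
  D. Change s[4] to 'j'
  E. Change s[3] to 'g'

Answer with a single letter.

Option A: s[0]='c'->'b', delta=(2-3)*13^4 mod 101 = 22, hash=70+22 mod 101 = 92
Option B: s[2]='f'->'e', delta=(5-6)*13^2 mod 101 = 33, hash=70+33 mod 101 = 2
Option C: s[2]='f'->'h', delta=(8-6)*13^2 mod 101 = 35, hash=70+35 mod 101 = 4 <-- target
Option D: s[4]='a'->'j', delta=(10-1)*13^0 mod 101 = 9, hash=70+9 mod 101 = 79
Option E: s[3]='f'->'g', delta=(7-6)*13^1 mod 101 = 13, hash=70+13 mod 101 = 83

Answer: C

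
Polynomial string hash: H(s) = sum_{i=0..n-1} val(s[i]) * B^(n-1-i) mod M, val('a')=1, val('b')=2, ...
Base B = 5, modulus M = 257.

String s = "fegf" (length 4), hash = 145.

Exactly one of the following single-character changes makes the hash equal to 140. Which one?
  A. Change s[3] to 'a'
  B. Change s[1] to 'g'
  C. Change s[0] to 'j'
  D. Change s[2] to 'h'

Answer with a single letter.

Answer: A

Derivation:
Option A: s[3]='f'->'a', delta=(1-6)*5^0 mod 257 = 252, hash=145+252 mod 257 = 140 <-- target
Option B: s[1]='e'->'g', delta=(7-5)*5^2 mod 257 = 50, hash=145+50 mod 257 = 195
Option C: s[0]='f'->'j', delta=(10-6)*5^3 mod 257 = 243, hash=145+243 mod 257 = 131
Option D: s[2]='g'->'h', delta=(8-7)*5^1 mod 257 = 5, hash=145+5 mod 257 = 150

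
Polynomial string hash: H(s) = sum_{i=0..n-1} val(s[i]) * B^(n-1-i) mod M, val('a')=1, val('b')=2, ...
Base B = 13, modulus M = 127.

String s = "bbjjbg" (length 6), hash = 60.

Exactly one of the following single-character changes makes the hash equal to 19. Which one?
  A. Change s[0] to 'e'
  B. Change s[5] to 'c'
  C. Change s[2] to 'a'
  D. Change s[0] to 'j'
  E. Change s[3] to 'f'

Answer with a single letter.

Option A: s[0]='b'->'e', delta=(5-2)*13^5 mod 127 = 89, hash=60+89 mod 127 = 22
Option B: s[5]='g'->'c', delta=(3-7)*13^0 mod 127 = 123, hash=60+123 mod 127 = 56
Option C: s[2]='j'->'a', delta=(1-10)*13^3 mod 127 = 39, hash=60+39 mod 127 = 99
Option D: s[0]='b'->'j', delta=(10-2)*13^5 mod 127 = 68, hash=60+68 mod 127 = 1
Option E: s[3]='j'->'f', delta=(6-10)*13^2 mod 127 = 86, hash=60+86 mod 127 = 19 <-- target

Answer: E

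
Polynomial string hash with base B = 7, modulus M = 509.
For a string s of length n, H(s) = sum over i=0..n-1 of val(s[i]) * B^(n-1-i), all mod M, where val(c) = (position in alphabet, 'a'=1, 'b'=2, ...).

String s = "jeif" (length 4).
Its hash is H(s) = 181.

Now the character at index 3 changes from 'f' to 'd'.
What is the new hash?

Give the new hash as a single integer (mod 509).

val('f') = 6, val('d') = 4
Position k = 3, exponent = n-1-k = 0
B^0 mod M = 7^0 mod 509 = 1
Delta = (4 - 6) * 1 mod 509 = 507
New hash = (181 + 507) mod 509 = 179

Answer: 179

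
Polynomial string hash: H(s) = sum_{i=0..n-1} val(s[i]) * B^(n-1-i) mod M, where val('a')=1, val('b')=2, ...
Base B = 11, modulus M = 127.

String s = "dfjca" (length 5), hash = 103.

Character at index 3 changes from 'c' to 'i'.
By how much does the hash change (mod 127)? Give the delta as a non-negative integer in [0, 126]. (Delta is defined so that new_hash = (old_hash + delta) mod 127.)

Delta formula: (val(new) - val(old)) * B^(n-1-k) mod M
  val('i') - val('c') = 9 - 3 = 6
  B^(n-1-k) = 11^1 mod 127 = 11
  Delta = 6 * 11 mod 127 = 66

Answer: 66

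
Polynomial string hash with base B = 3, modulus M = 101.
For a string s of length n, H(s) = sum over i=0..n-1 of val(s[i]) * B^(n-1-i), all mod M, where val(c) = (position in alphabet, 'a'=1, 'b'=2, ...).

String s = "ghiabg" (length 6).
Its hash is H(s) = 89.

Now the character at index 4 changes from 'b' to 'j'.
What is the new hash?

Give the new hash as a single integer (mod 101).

val('b') = 2, val('j') = 10
Position k = 4, exponent = n-1-k = 1
B^1 mod M = 3^1 mod 101 = 3
Delta = (10 - 2) * 3 mod 101 = 24
New hash = (89 + 24) mod 101 = 12

Answer: 12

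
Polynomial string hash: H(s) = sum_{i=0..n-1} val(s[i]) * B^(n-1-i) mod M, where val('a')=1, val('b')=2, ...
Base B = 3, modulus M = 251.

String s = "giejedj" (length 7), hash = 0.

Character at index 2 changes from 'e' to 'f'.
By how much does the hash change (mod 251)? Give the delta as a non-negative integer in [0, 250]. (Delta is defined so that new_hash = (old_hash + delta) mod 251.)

Answer: 81

Derivation:
Delta formula: (val(new) - val(old)) * B^(n-1-k) mod M
  val('f') - val('e') = 6 - 5 = 1
  B^(n-1-k) = 3^4 mod 251 = 81
  Delta = 1 * 81 mod 251 = 81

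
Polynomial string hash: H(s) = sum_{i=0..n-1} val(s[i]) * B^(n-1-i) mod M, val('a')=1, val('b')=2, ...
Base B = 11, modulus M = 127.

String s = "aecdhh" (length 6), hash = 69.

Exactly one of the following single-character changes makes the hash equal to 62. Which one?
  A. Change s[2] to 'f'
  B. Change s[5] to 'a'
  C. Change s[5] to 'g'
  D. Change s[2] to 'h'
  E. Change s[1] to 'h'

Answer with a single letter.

Option A: s[2]='c'->'f', delta=(6-3)*11^3 mod 127 = 56, hash=69+56 mod 127 = 125
Option B: s[5]='h'->'a', delta=(1-8)*11^0 mod 127 = 120, hash=69+120 mod 127 = 62 <-- target
Option C: s[5]='h'->'g', delta=(7-8)*11^0 mod 127 = 126, hash=69+126 mod 127 = 68
Option D: s[2]='c'->'h', delta=(8-3)*11^3 mod 127 = 51, hash=69+51 mod 127 = 120
Option E: s[1]='e'->'h', delta=(8-5)*11^4 mod 127 = 108, hash=69+108 mod 127 = 50

Answer: B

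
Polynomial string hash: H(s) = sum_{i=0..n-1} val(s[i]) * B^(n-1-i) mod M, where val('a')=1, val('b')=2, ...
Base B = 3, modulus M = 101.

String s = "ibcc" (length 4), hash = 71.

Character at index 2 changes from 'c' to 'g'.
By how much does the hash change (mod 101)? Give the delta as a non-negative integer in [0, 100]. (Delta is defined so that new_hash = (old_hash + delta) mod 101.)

Answer: 12

Derivation:
Delta formula: (val(new) - val(old)) * B^(n-1-k) mod M
  val('g') - val('c') = 7 - 3 = 4
  B^(n-1-k) = 3^1 mod 101 = 3
  Delta = 4 * 3 mod 101 = 12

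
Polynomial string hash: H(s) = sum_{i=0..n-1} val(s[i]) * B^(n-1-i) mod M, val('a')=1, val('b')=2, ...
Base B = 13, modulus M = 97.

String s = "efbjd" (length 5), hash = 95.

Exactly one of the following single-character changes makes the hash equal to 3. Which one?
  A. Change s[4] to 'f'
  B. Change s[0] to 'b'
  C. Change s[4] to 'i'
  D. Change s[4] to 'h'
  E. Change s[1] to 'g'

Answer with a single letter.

Answer: C

Derivation:
Option A: s[4]='d'->'f', delta=(6-4)*13^0 mod 97 = 2, hash=95+2 mod 97 = 0
Option B: s[0]='e'->'b', delta=(2-5)*13^4 mod 97 = 65, hash=95+65 mod 97 = 63
Option C: s[4]='d'->'i', delta=(9-4)*13^0 mod 97 = 5, hash=95+5 mod 97 = 3 <-- target
Option D: s[4]='d'->'h', delta=(8-4)*13^0 mod 97 = 4, hash=95+4 mod 97 = 2
Option E: s[1]='f'->'g', delta=(7-6)*13^3 mod 97 = 63, hash=95+63 mod 97 = 61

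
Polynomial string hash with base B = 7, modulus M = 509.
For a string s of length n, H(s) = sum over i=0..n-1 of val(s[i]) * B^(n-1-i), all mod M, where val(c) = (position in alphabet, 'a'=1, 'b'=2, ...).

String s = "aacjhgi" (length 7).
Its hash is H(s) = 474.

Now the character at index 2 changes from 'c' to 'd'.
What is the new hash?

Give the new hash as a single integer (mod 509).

Answer: 330

Derivation:
val('c') = 3, val('d') = 4
Position k = 2, exponent = n-1-k = 4
B^4 mod M = 7^4 mod 509 = 365
Delta = (4 - 3) * 365 mod 509 = 365
New hash = (474 + 365) mod 509 = 330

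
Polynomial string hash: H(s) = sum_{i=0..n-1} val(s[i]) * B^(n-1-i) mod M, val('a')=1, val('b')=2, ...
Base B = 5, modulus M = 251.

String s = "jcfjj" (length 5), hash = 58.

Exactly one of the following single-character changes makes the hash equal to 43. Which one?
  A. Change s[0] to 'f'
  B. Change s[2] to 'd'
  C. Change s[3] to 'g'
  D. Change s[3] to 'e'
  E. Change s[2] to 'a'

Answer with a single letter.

Option A: s[0]='j'->'f', delta=(6-10)*5^4 mod 251 = 10, hash=58+10 mod 251 = 68
Option B: s[2]='f'->'d', delta=(4-6)*5^2 mod 251 = 201, hash=58+201 mod 251 = 8
Option C: s[3]='j'->'g', delta=(7-10)*5^1 mod 251 = 236, hash=58+236 mod 251 = 43 <-- target
Option D: s[3]='j'->'e', delta=(5-10)*5^1 mod 251 = 226, hash=58+226 mod 251 = 33
Option E: s[2]='f'->'a', delta=(1-6)*5^2 mod 251 = 126, hash=58+126 mod 251 = 184

Answer: C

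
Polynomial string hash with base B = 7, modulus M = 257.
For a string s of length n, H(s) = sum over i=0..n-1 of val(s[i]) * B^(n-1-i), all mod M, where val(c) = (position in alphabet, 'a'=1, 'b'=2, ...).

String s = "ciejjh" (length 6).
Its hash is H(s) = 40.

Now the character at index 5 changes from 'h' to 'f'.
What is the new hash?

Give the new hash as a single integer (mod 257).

Answer: 38

Derivation:
val('h') = 8, val('f') = 6
Position k = 5, exponent = n-1-k = 0
B^0 mod M = 7^0 mod 257 = 1
Delta = (6 - 8) * 1 mod 257 = 255
New hash = (40 + 255) mod 257 = 38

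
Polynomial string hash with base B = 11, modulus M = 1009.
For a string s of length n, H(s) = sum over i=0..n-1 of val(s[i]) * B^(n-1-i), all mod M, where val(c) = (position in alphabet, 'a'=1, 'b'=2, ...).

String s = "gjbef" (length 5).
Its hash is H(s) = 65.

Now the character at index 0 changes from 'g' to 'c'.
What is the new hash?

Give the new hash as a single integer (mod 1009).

val('g') = 7, val('c') = 3
Position k = 0, exponent = n-1-k = 4
B^4 mod M = 11^4 mod 1009 = 515
Delta = (3 - 7) * 515 mod 1009 = 967
New hash = (65 + 967) mod 1009 = 23

Answer: 23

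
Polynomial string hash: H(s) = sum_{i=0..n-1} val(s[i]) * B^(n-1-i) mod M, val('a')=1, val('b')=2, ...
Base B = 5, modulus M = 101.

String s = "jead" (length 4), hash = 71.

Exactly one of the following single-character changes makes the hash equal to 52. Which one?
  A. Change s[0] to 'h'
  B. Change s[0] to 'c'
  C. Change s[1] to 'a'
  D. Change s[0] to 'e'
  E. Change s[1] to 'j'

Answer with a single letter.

Option A: s[0]='j'->'h', delta=(8-10)*5^3 mod 101 = 53, hash=71+53 mod 101 = 23
Option B: s[0]='j'->'c', delta=(3-10)*5^3 mod 101 = 34, hash=71+34 mod 101 = 4
Option C: s[1]='e'->'a', delta=(1-5)*5^2 mod 101 = 1, hash=71+1 mod 101 = 72
Option D: s[0]='j'->'e', delta=(5-10)*5^3 mod 101 = 82, hash=71+82 mod 101 = 52 <-- target
Option E: s[1]='e'->'j', delta=(10-5)*5^2 mod 101 = 24, hash=71+24 mod 101 = 95

Answer: D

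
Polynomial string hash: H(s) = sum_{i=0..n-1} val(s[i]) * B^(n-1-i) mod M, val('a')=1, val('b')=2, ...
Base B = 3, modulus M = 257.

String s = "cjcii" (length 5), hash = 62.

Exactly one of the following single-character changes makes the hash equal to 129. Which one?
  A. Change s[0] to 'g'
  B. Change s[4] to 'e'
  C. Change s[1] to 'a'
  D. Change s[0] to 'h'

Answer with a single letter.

Answer: A

Derivation:
Option A: s[0]='c'->'g', delta=(7-3)*3^4 mod 257 = 67, hash=62+67 mod 257 = 129 <-- target
Option B: s[4]='i'->'e', delta=(5-9)*3^0 mod 257 = 253, hash=62+253 mod 257 = 58
Option C: s[1]='j'->'a', delta=(1-10)*3^3 mod 257 = 14, hash=62+14 mod 257 = 76
Option D: s[0]='c'->'h', delta=(8-3)*3^4 mod 257 = 148, hash=62+148 mod 257 = 210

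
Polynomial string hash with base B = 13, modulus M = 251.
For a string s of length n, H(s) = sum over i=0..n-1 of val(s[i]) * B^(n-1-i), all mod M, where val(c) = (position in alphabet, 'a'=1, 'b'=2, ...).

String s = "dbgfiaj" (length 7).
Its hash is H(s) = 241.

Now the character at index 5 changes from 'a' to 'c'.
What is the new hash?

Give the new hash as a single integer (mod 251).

val('a') = 1, val('c') = 3
Position k = 5, exponent = n-1-k = 1
B^1 mod M = 13^1 mod 251 = 13
Delta = (3 - 1) * 13 mod 251 = 26
New hash = (241 + 26) mod 251 = 16

Answer: 16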